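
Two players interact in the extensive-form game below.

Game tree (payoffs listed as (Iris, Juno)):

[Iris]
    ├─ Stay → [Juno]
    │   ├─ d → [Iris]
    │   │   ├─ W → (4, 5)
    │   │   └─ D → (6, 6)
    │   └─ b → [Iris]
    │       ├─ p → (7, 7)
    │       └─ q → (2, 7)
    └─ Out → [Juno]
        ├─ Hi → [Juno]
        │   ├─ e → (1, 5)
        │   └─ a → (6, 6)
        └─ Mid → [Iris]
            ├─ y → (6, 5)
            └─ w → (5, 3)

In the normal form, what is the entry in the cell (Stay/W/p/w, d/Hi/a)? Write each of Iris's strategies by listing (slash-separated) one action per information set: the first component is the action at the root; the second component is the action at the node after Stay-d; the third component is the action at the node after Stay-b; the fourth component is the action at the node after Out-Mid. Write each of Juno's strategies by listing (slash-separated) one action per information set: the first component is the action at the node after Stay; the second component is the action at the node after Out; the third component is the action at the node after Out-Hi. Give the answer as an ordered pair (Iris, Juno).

(4, 5)

Trace the play path from the root:
  Iris plays Stay
  Juno plays d at [Stay]
  Iris plays W at [Stay-d]
→ terminal payoff (4, 5).
(Iris's choice at the node after Stay-b is never reached on this path, so it doesn't affect the outcome.)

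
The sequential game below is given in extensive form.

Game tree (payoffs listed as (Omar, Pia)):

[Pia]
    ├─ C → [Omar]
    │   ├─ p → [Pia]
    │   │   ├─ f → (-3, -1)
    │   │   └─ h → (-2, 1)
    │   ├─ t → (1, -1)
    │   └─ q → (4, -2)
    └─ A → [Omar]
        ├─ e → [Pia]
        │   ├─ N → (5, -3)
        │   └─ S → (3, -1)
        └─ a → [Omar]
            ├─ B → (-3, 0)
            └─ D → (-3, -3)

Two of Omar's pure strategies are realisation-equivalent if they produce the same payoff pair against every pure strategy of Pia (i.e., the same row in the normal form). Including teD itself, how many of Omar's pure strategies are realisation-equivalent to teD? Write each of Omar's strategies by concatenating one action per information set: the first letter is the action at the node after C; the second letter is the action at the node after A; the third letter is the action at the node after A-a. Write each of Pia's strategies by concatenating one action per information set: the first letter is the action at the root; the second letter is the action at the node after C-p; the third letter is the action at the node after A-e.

2

Row for teD (columns CfN, CfS, ChN, ChS, AfN, AfS, AhN, AhS): (1,-1) (1,-1) (1,-1) (1,-1) (5,-3) (3,-1) (5,-3) (3,-1).
Under teD, Omar's choice at the node after A-a can never be reached regardless of what Pia does, so varying those choices leaves every outcome unchanged.
Holding the reachable choices fixed and varying the unreachable one freely already gives 2 equivalent strategies.
No other strategy reproduces this row, so those 2 are the full class: teB, teD.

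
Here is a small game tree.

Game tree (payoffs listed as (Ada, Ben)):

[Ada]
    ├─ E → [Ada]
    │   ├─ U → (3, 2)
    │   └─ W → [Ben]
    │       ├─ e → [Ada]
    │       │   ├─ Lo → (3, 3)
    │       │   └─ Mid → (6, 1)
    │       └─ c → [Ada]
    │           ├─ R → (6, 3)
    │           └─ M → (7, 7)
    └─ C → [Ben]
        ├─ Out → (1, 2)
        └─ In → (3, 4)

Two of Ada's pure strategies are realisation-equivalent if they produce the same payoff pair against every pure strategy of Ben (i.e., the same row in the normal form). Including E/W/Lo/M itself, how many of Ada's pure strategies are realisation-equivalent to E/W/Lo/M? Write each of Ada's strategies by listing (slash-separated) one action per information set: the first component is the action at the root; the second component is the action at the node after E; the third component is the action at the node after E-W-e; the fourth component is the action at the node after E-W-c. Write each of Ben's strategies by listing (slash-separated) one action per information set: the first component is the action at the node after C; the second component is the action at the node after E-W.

Row for E/W/Lo/M (columns Out/e, Out/c, In/e, In/c): (3,3) (7,7) (3,3) (7,7).
Every one of Ada's information sets is on the play path for some reply by Ben when Ada follows E/W/Lo/M.
Changing the action at any of them therefore changes at least one column, so only E/W/Lo/M itself gives this row.

1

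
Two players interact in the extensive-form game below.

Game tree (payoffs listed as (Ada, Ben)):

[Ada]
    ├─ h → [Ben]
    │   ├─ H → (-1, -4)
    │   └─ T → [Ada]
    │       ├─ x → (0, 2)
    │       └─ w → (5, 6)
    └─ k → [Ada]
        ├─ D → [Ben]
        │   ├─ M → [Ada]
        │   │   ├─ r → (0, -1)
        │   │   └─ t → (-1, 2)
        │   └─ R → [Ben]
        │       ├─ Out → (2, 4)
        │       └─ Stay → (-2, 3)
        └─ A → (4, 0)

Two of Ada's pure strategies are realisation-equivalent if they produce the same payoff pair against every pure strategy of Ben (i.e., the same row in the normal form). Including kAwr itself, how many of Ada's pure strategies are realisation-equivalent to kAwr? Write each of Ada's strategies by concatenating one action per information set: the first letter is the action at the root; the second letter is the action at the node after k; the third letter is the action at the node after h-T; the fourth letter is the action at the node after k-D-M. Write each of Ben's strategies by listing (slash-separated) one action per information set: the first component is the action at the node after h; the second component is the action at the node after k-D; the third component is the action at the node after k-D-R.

Row for kAwr (columns H/M/Out, H/M/Stay, H/R/Out, H/R/Stay, T/M/Out, T/M/Stay, T/R/Out, T/R/Stay): (4,0) (4,0) (4,0) (4,0) (4,0) (4,0) (4,0) (4,0).
Under kAwr, Ada's choice at the node after h-T and at the node after k-D-M can never be reached regardless of what Ben does, so varying those choices leaves every outcome unchanged.
Holding the reachable choices fixed and varying the unreachable ones freely already gives 2 × 2 = 4 equivalent strategies.
No other strategy reproduces this row, so those 4 are the full class: kAxr, kAxt, kAwr, kAwt.

4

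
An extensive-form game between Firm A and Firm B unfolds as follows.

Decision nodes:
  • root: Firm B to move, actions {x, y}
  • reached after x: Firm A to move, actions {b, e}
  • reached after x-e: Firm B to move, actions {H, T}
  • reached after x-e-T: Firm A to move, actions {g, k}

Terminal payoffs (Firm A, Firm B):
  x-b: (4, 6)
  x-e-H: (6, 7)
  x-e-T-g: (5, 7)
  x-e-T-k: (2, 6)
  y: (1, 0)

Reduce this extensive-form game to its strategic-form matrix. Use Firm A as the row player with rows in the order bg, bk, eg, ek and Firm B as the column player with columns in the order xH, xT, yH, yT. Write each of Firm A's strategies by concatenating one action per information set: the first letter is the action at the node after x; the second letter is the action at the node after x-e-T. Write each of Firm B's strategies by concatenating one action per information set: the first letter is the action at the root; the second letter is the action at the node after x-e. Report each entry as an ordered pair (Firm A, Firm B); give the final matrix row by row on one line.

bg: (4,6) (4,6) (1,0) (1,0) | bk: (4,6) (4,6) (1,0) (1,0) | eg: (6,7) (5,7) (1,0) (1,0) | ek: (6,7) (2,6) (1,0) (1,0)

Row bg: xH→(4,6), xT→(4,6), yH→(1,0), yT→(1,0)
Row bk: xH→(4,6), xT→(4,6), yH→(1,0), yT→(1,0)
Row eg: xH→(6,7), xT→(5,7), yH→(1,0), yT→(1,0)
Row ek: xH→(6,7), xT→(2,6), yH→(1,0), yT→(1,0)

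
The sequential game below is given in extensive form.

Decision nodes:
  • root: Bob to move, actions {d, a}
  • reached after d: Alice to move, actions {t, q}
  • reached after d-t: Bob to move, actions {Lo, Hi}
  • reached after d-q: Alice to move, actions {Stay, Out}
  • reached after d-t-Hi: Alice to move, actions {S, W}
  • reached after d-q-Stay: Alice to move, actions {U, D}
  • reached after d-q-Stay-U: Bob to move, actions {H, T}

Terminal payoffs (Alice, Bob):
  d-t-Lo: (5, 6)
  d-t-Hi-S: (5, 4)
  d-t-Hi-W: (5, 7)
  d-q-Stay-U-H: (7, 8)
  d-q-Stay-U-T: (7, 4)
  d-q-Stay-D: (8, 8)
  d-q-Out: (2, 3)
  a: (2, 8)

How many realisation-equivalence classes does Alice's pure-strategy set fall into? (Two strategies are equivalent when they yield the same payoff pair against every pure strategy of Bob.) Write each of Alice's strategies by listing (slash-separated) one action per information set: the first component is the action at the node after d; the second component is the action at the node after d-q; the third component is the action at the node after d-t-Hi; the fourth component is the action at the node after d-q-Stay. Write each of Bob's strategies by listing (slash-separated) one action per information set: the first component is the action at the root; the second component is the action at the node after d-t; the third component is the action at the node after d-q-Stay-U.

Alice has 16 pure strategies: t/Stay/S/U, t/Stay/S/D, t/Stay/W/U, t/Stay/W/D, t/Out/S/U, t/Out/S/D, t/Out/W/U, t/Out/W/D, q/Stay/S/U, q/Stay/S/D, q/Stay/W/U, q/Stay/W/D, q/Out/S/U, q/Out/S/D, q/Out/W/U, q/Out/W/D. Columns: d/Lo/H, d/Lo/T, d/Hi/H, d/Hi/T, a/Lo/H, a/Lo/T, a/Hi/H, a/Hi/T.
{t/Stay/S/U, t/Stay/S/D, t/Out/S/U, t/Out/S/D} → row (5,6) (5,6) (5,4) (5,4) (2,8) (2,8) (2,8) (2,8)
{t/Stay/W/U, t/Stay/W/D, t/Out/W/U, t/Out/W/D} → row (5,6) (5,6) (5,7) (5,7) (2,8) (2,8) (2,8) (2,8)
{q/Stay/S/U, q/Stay/W/U} → row (7,8) (7,4) (7,8) (7,4) (2,8) (2,8) (2,8) (2,8)
{q/Stay/S/D, q/Stay/W/D} → row (8,8) (8,8) (8,8) (8,8) (2,8) (2,8) (2,8) (2,8)
{q/Out/S/U, q/Out/S/D, q/Out/W/U, q/Out/W/D} → row (2,3) (2,3) (2,3) (2,3) (2,8) (2,8) (2,8) (2,8)
That's 5 distinct rows out of 16 strategies.

5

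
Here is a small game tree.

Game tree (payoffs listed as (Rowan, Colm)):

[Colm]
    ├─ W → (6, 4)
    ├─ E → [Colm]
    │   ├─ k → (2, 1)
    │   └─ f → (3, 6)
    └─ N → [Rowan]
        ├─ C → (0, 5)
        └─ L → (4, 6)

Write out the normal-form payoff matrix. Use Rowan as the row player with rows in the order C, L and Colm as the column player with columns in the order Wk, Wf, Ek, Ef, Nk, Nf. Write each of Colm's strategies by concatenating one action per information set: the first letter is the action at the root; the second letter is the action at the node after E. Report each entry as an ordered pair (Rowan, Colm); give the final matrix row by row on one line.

C: (6,4) (6,4) (2,1) (3,6) (0,5) (0,5) | L: (6,4) (6,4) (2,1) (3,6) (4,6) (4,6)

Row C: Wk→(6,4), Wf→(6,4), Ek→(2,1), Ef→(3,6), Nk→(0,5), Nf→(0,5)
Row L: Wk→(6,4), Wf→(6,4), Ek→(2,1), Ef→(3,6), Nk→(4,6), Nf→(4,6)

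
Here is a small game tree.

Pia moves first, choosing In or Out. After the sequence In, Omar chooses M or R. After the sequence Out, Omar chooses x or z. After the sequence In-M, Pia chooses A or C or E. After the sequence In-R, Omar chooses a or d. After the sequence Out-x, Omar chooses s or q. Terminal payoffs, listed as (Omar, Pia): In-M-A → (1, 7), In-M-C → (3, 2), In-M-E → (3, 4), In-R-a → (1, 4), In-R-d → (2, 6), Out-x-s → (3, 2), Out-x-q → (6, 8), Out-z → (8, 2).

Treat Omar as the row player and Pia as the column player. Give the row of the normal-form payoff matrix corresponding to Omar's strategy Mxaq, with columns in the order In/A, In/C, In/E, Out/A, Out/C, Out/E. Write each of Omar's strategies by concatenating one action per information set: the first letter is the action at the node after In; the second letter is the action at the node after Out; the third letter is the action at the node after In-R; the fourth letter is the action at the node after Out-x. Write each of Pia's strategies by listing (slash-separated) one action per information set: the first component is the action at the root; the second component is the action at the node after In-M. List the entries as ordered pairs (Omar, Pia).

(1,7) (3,2) (3,4) (6,8) (6,8) (6,8)

vs In/A: Pia plays In → Omar plays M at [In] → Pia plays A at [In-M] → (1, 7)
vs In/C: Pia plays In → Omar plays M at [In] → Pia plays C at [In-M] → (3, 2)
vs In/E: Pia plays In → Omar plays M at [In] → Pia plays E at [In-M] → (3, 4)
vs Out/A: Pia plays Out → Omar plays x at [Out] → Omar plays q at [Out-x] → (6, 8)
vs Out/C: Pia plays Out → Omar plays x at [Out] → Omar plays q at [Out-x] → (6, 8)
vs Out/E: Pia plays Out → Omar plays x at [Out] → Omar plays q at [Out-x] → (6, 8)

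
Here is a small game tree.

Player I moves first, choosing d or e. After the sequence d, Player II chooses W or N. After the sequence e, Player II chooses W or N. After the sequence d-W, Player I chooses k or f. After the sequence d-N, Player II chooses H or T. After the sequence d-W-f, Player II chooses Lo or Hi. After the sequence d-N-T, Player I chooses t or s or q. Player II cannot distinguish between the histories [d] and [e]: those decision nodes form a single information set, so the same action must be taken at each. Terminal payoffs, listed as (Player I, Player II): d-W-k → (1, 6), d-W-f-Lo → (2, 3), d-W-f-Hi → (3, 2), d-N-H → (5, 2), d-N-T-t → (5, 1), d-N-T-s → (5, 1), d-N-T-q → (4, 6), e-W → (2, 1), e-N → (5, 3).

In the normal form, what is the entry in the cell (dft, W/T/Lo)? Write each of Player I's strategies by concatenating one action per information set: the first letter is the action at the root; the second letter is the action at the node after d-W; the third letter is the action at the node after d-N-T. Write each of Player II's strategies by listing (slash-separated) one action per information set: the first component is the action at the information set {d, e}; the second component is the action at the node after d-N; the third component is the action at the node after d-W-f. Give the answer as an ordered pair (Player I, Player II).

(2, 3)

Trace the play path from the root:
  Player I plays d
  Player II plays W at [d]
  Player I plays f at [d-W]
  Player II plays Lo at [d-W-f]
→ terminal payoff (2, 3).
(Player I's choice at the node after d-N-T is never reached on this path, so it doesn't affect the outcome.)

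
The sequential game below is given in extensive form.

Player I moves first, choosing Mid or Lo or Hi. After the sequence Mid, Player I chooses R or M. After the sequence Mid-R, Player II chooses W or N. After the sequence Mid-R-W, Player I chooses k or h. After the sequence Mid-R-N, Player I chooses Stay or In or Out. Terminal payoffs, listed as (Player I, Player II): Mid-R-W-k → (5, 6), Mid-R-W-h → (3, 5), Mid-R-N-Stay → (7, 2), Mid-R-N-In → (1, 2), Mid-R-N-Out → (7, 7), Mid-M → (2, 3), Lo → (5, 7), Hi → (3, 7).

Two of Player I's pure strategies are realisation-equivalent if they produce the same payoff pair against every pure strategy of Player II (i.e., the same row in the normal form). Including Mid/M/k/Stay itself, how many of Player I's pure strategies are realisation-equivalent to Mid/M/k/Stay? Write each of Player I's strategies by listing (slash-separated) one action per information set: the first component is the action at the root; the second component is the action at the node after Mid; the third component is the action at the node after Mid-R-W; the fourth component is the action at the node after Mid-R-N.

6

Row for Mid/M/k/Stay (columns W, N): (2,3) (2,3).
Under Mid/M/k/Stay, Player I's choice at the node after Mid-R-W and at the node after Mid-R-N can never be reached regardless of what Player II does, so varying those choices leaves every outcome unchanged.
Holding the reachable choices fixed and varying the unreachable ones freely already gives 2 × 3 = 6 equivalent strategies.
No other strategy reproduces this row, so those 6 are the full class: Mid/M/k/Stay, Mid/M/k/In, Mid/M/k/Out, Mid/M/h/Stay, Mid/M/h/In, Mid/M/h/Out.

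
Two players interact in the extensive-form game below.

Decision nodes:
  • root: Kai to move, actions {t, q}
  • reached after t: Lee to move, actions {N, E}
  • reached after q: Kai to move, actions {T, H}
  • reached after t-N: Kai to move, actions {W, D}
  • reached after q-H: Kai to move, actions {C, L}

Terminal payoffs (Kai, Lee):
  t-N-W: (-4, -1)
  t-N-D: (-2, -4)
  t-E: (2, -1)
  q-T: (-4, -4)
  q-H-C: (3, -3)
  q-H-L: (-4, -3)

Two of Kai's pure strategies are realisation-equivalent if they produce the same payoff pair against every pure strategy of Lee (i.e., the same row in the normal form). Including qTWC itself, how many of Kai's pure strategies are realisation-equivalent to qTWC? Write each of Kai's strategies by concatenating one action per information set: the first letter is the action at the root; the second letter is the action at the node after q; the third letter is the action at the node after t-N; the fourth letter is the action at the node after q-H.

Row for qTWC (columns N, E): (-4,-4) (-4,-4).
Under qTWC, Kai's choice at the node after t-N and at the node after q-H can never be reached regardless of what Lee does, so varying those choices leaves every outcome unchanged.
Holding the reachable choices fixed and varying the unreachable ones freely already gives 2 × 2 = 4 equivalent strategies.
No other strategy reproduces this row, so those 4 are the full class: qTWC, qTWL, qTDC, qTDL.

4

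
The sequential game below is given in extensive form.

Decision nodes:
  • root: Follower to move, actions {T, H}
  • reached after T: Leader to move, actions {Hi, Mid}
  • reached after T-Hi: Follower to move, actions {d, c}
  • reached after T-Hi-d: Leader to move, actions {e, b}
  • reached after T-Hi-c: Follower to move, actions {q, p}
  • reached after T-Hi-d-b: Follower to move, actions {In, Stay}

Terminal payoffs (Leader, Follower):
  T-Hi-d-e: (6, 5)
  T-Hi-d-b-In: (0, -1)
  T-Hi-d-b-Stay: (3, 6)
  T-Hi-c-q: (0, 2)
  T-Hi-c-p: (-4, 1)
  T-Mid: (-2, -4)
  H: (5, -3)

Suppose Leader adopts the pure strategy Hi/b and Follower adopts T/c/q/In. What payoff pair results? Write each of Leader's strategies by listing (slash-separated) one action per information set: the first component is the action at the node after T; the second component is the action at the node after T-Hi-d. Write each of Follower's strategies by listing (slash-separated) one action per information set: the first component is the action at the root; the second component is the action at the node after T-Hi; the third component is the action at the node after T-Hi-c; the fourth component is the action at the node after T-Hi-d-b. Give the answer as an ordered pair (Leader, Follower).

(0, 2)

Trace the play path from the root:
  Follower plays T
  Leader plays Hi at [T]
  Follower plays c at [T-Hi]
  Follower plays q at [T-Hi-c]
→ terminal payoff (0, 2).
(Leader's choice at the node after T-Hi-d is never reached on this path, so it doesn't affect the outcome.)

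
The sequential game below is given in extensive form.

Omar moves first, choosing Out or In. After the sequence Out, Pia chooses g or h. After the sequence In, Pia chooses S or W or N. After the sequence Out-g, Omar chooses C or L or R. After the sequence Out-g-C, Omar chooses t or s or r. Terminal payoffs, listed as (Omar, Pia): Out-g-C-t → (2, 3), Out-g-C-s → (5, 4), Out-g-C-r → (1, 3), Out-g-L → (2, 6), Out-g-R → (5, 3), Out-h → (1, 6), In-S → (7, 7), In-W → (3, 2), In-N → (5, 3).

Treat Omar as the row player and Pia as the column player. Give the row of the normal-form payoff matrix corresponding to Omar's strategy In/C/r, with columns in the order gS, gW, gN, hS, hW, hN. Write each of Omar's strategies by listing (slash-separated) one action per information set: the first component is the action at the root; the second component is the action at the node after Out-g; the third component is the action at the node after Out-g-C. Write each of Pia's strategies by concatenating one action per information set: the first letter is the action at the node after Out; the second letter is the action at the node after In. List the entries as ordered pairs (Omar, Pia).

(7,7) (3,2) (5,3) (7,7) (3,2) (5,3)

vs gS: Omar plays In → Pia plays S at [In] → (7, 7)
vs gW: Omar plays In → Pia plays W at [In] → (3, 2)
vs gN: Omar plays In → Pia plays N at [In] → (5, 3)
vs hS: Omar plays In → Pia plays S at [In] → (7, 7)
vs hW: Omar plays In → Pia plays W at [In] → (3, 2)
vs hN: Omar plays In → Pia plays N at [In] → (5, 3)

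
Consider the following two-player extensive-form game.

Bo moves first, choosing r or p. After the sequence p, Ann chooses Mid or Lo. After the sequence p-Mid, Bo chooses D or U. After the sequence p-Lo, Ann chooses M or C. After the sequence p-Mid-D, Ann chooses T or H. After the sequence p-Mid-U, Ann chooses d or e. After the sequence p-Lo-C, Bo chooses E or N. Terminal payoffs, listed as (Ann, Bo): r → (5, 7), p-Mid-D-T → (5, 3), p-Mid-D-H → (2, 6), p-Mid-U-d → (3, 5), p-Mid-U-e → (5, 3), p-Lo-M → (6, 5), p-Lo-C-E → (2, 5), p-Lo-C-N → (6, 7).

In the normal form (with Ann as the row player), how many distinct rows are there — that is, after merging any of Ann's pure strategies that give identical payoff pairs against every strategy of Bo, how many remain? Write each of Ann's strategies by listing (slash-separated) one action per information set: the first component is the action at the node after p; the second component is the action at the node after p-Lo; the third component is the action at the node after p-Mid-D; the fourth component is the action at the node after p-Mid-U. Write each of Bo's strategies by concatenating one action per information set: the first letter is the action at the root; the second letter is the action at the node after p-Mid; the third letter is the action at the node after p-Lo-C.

6

Ann has 16 pure strategies: Mid/M/T/d, Mid/M/T/e, Mid/M/H/d, Mid/M/H/e, Mid/C/T/d, Mid/C/T/e, Mid/C/H/d, Mid/C/H/e, Lo/M/T/d, Lo/M/T/e, Lo/M/H/d, Lo/M/H/e, Lo/C/T/d, Lo/C/T/e, Lo/C/H/d, Lo/C/H/e. Columns: rDE, rDN, rUE, rUN, pDE, pDN, pUE, pUN.
{Mid/M/T/d, Mid/C/T/d} → row (5,7) (5,7) (5,7) (5,7) (5,3) (5,3) (3,5) (3,5)
{Mid/M/T/e, Mid/C/T/e} → row (5,7) (5,7) (5,7) (5,7) (5,3) (5,3) (5,3) (5,3)
{Mid/M/H/d, Mid/C/H/d} → row (5,7) (5,7) (5,7) (5,7) (2,6) (2,6) (3,5) (3,5)
{Mid/M/H/e, Mid/C/H/e} → row (5,7) (5,7) (5,7) (5,7) (2,6) (2,6) (5,3) (5,3)
{Lo/M/T/d, Lo/M/T/e, Lo/M/H/d, Lo/M/H/e} → row (5,7) (5,7) (5,7) (5,7) (6,5) (6,5) (6,5) (6,5)
{Lo/C/T/d, Lo/C/T/e, Lo/C/H/d, Lo/C/H/e} → row (5,7) (5,7) (5,7) (5,7) (2,5) (6,7) (2,5) (6,7)
That's 6 distinct rows out of 16 strategies.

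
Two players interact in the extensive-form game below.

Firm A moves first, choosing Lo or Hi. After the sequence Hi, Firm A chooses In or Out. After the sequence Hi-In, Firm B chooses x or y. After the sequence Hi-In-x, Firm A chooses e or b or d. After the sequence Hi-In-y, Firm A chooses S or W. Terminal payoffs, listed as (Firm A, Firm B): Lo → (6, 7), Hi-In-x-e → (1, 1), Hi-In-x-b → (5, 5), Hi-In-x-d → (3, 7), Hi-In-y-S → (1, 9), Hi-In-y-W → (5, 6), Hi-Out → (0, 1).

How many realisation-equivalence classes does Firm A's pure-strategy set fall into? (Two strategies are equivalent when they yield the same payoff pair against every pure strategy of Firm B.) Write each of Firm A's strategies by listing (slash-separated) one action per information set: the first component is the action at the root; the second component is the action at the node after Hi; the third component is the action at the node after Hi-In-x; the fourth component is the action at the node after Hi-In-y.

Firm A has 24 pure strategies: Lo/In/e/S, Lo/In/e/W, Lo/In/b/S, Lo/In/b/W, Lo/In/d/S, Lo/In/d/W, Lo/Out/e/S, Lo/Out/e/W, Lo/Out/b/S, Lo/Out/b/W, Lo/Out/d/S, Lo/Out/d/W, Hi/In/e/S, Hi/In/e/W, Hi/In/b/S, Hi/In/b/W, Hi/In/d/S, Hi/In/d/W, Hi/Out/e/S, Hi/Out/e/W, Hi/Out/b/S, Hi/Out/b/W, Hi/Out/d/S, Hi/Out/d/W. Columns: x, y.
{Lo/In/e/S, Lo/In/e/W, Lo/In/b/S, Lo/In/b/W, Lo/In/d/S, Lo/In/d/W, Lo/Out/e/S, Lo/Out/e/W, Lo/Out/b/S, Lo/Out/b/W, Lo/Out/d/S, Lo/Out/d/W} → row (6,7) (6,7)
{Hi/In/e/S} → row (1,1) (1,9)
{Hi/In/e/W} → row (1,1) (5,6)
{Hi/In/b/S} → row (5,5) (1,9)
{Hi/In/b/W} → row (5,5) (5,6)
{Hi/In/d/S} → row (3,7) (1,9)
{Hi/In/d/W} → row (3,7) (5,6)
{Hi/Out/e/S, Hi/Out/e/W, Hi/Out/b/S, Hi/Out/b/W, Hi/Out/d/S, Hi/Out/d/W} → row (0,1) (0,1)
That's 8 distinct rows out of 24 strategies.

8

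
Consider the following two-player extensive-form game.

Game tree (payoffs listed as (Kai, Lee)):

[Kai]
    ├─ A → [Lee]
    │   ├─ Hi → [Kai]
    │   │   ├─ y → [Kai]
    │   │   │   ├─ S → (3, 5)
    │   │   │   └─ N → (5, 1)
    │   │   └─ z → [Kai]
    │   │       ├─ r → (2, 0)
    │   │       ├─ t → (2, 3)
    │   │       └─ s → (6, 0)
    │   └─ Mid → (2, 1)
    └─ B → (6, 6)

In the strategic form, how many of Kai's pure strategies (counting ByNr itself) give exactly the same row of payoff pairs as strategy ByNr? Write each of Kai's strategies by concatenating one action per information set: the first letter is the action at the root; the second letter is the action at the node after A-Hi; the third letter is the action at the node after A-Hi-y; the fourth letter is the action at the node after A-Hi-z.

12

Row for ByNr (columns Hi, Mid): (6,6) (6,6).
Under ByNr, Kai's choice at the node after A-Hi and at the node after A-Hi-y and at the node after A-Hi-z can never be reached regardless of what Lee does, so varying those choices leaves every outcome unchanged.
Holding the reachable choices fixed and varying the unreachable ones freely already gives 2 × 2 × 3 = 12 equivalent strategies.
No other strategy reproduces this row, so those 12 are the full class: BySr, BySt, BySs, ByNr, ByNt, ByNs, BzSr, BzSt, BzSs, BzNr, BzNt, BzNs.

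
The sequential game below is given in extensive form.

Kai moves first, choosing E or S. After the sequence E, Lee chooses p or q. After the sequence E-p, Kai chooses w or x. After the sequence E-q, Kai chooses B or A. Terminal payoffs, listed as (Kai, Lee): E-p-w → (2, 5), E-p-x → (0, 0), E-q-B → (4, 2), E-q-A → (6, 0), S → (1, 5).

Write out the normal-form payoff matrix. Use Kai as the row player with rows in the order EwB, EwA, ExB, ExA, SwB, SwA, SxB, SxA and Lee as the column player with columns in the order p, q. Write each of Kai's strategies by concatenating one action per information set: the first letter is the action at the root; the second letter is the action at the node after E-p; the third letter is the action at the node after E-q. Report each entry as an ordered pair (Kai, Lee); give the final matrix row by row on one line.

            p        q
 EwB    (2,5)    (4,2)
 EwA    (2,5)    (6,0)
 ExB    (0,0)    (4,2)
 ExA    (0,0)    (6,0)
 SwB    (1,5)    (1,5)
 SwA    (1,5)    (1,5)
 SxB    (1,5)    (1,5)
 SxA    (1,5)    (1,5)

EwB: (2,5) (4,2) | EwA: (2,5) (6,0) | ExB: (0,0) (4,2) | ExA: (0,0) (6,0) | SwB: (1,5) (1,5) | SwA: (1,5) (1,5) | SxB: (1,5) (1,5) | SxA: (1,5) (1,5)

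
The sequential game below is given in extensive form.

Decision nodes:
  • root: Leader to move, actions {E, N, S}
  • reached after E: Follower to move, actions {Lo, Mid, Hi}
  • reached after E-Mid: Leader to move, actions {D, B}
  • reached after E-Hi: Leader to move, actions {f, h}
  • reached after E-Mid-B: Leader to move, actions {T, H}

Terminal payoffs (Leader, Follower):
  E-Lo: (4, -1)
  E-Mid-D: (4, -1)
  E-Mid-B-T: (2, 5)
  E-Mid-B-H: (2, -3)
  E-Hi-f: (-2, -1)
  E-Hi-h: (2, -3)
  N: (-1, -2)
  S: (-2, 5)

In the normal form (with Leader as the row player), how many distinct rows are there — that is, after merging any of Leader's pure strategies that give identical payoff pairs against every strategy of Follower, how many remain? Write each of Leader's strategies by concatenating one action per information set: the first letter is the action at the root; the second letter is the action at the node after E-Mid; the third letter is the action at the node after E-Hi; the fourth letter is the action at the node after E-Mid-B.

Leader has 24 pure strategies: EDfT, EDfH, EDhT, EDhH, EBfT, EBfH, EBhT, EBhH, NDfT, NDfH, NDhT, NDhH, NBfT, NBfH, NBhT, NBhH, SDfT, SDfH, SDhT, SDhH, SBfT, SBfH, SBhT, SBhH. Columns: Lo, Mid, Hi.
{EDfT, EDfH} → row (4,-1) (4,-1) (-2,-1)
{EDhT, EDhH} → row (4,-1) (4,-1) (2,-3)
{EBfT} → row (4,-1) (2,5) (-2,-1)
{EBfH} → row (4,-1) (2,-3) (-2,-1)
{EBhT} → row (4,-1) (2,5) (2,-3)
{EBhH} → row (4,-1) (2,-3) (2,-3)
{NDfT, NDfH, NDhT, NDhH, NBfT, NBfH, NBhT, NBhH} → row (-1,-2) (-1,-2) (-1,-2)
{SDfT, SDfH, SDhT, SDhH, SBfT, SBfH, SBhT, SBhH} → row (-2,5) (-2,5) (-2,5)
That's 8 distinct rows out of 24 strategies.

8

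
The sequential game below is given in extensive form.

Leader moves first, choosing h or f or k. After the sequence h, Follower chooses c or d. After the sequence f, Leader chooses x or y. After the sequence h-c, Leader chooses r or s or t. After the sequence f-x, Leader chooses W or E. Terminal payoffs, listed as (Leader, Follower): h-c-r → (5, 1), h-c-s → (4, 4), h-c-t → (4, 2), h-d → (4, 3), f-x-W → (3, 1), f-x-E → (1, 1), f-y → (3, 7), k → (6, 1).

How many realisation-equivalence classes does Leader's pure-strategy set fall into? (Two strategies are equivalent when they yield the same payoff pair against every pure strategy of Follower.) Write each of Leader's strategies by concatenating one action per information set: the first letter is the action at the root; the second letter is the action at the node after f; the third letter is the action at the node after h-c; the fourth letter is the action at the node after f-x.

7

Leader has 36 pure strategies: hxrW, hxrE, hxsW, hxsE, hxtW, hxtE, hyrW, hyrE, hysW, hysE, hytW, hytE, fxrW, fxrE, fxsW, fxsE, fxtW, fxtE, fyrW, fyrE, fysW, fysE, fytW, fytE, kxrW, kxrE, kxsW, kxsE, kxtW, kxtE, kyrW, kyrE, kysW, kysE, kytW, kytE. Columns: c, d.
{hxrW, hxrE, hyrW, hyrE} → row (5,1) (4,3)
{hxsW, hxsE, hysW, hysE} → row (4,4) (4,3)
{hxtW, hxtE, hytW, hytE} → row (4,2) (4,3)
{fxrW, fxsW, fxtW} → row (3,1) (3,1)
{fxrE, fxsE, fxtE} → row (1,1) (1,1)
{fyrW, fyrE, fysW, fysE, fytW, fytE} → row (3,7) (3,7)
{kxrW, kxrE, kxsW, kxsE, kxtW, kxtE, kyrW, kyrE, kysW, kysE, kytW, kytE} → row (6,1) (6,1)
That's 7 distinct rows out of 36 strategies.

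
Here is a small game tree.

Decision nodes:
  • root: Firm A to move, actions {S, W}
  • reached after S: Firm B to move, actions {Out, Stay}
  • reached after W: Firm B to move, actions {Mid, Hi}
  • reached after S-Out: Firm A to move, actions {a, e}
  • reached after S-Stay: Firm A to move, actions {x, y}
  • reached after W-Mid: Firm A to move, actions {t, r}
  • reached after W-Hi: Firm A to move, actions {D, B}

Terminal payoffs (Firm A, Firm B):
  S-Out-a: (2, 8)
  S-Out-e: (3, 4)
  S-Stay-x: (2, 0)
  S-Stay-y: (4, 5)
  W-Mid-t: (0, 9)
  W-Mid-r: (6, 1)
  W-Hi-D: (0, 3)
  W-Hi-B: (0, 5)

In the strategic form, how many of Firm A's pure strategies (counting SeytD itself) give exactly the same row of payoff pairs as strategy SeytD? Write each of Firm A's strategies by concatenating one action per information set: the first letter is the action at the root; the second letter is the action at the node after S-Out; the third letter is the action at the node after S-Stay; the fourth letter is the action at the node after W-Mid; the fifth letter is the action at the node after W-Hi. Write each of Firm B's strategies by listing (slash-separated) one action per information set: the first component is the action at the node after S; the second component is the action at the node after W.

4

Row for SeytD (columns Out/Mid, Out/Hi, Stay/Mid, Stay/Hi): (3,4) (3,4) (4,5) (4,5).
Under SeytD, Firm A's choice at the node after W-Mid and at the node after W-Hi can never be reached regardless of what Firm B does, so varying those choices leaves every outcome unchanged.
Holding the reachable choices fixed and varying the unreachable ones freely already gives 2 × 2 = 4 equivalent strategies.
No other strategy reproduces this row, so those 4 are the full class: SeytD, SeytB, SeyrD, SeyrB.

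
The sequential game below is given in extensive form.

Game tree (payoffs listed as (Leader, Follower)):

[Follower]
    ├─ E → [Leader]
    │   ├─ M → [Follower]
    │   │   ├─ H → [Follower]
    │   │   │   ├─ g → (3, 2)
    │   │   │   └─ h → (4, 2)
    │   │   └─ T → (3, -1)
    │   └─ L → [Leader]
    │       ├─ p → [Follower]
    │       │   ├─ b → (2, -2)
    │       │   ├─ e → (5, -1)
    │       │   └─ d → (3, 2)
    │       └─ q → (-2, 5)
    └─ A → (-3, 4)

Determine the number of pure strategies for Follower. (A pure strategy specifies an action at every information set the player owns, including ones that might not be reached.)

Follower owns the root with actions {E, A} — two choices.
Follower owns the node after E-M with actions {H, T} — two choices.
Follower owns the node after E-M-H with actions {g, h} — two choices.
Follower owns the node after E-L-p with actions {b, e, d} — three choices.
A pure strategy fixes one action at each information set independently, so the count is the product 2 × 2 × 2 × 3 = 24.

24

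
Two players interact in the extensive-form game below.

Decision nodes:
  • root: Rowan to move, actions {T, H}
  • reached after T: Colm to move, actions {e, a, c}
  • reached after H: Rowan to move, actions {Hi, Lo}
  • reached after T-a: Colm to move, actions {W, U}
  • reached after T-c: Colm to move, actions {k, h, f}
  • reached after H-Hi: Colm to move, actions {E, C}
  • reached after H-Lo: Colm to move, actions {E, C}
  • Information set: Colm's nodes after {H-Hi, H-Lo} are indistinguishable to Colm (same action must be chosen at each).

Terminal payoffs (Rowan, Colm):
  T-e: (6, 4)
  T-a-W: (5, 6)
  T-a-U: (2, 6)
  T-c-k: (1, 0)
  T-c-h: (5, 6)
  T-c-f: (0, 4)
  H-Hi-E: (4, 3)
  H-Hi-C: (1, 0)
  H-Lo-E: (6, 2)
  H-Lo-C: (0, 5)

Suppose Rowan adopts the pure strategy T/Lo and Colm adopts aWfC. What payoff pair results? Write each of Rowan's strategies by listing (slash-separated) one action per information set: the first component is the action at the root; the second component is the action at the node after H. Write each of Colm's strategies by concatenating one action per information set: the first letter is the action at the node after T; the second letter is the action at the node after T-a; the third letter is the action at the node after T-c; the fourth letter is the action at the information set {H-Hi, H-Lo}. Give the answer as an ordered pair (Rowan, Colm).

(5, 6)

Trace the play path from the root:
  Rowan plays T
  Colm plays a at [T]
  Colm plays W at [T-a]
→ terminal payoff (5, 6).
(Rowan's choice at the node after H is never reached on this path, so it doesn't affect the outcome.)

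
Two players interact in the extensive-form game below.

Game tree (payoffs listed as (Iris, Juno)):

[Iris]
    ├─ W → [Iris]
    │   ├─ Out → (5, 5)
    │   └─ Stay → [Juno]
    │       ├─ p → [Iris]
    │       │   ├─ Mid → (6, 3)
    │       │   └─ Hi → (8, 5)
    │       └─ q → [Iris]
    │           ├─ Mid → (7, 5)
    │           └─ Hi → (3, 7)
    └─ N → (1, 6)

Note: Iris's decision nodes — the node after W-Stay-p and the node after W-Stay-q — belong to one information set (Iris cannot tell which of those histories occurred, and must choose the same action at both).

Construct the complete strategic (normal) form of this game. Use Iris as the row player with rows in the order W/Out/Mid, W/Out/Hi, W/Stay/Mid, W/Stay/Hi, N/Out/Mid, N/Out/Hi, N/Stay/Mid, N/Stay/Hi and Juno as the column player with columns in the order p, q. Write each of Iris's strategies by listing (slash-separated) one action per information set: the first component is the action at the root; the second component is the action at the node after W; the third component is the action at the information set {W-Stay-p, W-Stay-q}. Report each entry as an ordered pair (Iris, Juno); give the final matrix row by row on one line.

Row W/Out/Mid: p→(5,5), q→(5,5)
Row W/Out/Hi: p→(5,5), q→(5,5)
Row W/Stay/Mid: p→(6,3), q→(7,5)
Row W/Stay/Hi: p→(8,5), q→(3,7)
Row N/Out/Mid: p→(1,6), q→(1,6)
Row N/Out/Hi: p→(1,6), q→(1,6)
Row N/Stay/Mid: p→(1,6), q→(1,6)
Row N/Stay/Hi: p→(1,6), q→(1,6)

W/Out/Mid: (5,5) (5,5) | W/Out/Hi: (5,5) (5,5) | W/Stay/Mid: (6,3) (7,5) | W/Stay/Hi: (8,5) (3,7) | N/Out/Mid: (1,6) (1,6) | N/Out/Hi: (1,6) (1,6) | N/Stay/Mid: (1,6) (1,6) | N/Stay/Hi: (1,6) (1,6)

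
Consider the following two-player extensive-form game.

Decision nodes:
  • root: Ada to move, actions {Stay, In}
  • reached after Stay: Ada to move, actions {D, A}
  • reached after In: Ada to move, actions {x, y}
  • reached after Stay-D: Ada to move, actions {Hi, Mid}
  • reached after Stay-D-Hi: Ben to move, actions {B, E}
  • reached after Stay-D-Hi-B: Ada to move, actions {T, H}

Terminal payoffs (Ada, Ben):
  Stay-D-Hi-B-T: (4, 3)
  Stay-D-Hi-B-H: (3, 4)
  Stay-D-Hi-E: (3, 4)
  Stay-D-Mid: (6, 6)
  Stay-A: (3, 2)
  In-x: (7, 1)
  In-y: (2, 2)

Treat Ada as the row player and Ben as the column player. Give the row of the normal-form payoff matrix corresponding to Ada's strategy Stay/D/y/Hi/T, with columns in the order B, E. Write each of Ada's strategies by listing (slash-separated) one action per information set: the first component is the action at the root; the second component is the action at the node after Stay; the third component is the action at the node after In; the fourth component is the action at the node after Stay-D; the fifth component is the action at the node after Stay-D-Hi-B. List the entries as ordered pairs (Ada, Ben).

vs B: Ada plays Stay → Ada plays D at [Stay] → Ada plays Hi at [Stay-D] → Ben plays B at [Stay-D-Hi] → Ada plays T at [Stay-D-Hi-B] → (4, 3)
vs E: Ada plays Stay → Ada plays D at [Stay] → Ada plays Hi at [Stay-D] → Ben plays E at [Stay-D-Hi] → (3, 4)

(4,3) (3,4)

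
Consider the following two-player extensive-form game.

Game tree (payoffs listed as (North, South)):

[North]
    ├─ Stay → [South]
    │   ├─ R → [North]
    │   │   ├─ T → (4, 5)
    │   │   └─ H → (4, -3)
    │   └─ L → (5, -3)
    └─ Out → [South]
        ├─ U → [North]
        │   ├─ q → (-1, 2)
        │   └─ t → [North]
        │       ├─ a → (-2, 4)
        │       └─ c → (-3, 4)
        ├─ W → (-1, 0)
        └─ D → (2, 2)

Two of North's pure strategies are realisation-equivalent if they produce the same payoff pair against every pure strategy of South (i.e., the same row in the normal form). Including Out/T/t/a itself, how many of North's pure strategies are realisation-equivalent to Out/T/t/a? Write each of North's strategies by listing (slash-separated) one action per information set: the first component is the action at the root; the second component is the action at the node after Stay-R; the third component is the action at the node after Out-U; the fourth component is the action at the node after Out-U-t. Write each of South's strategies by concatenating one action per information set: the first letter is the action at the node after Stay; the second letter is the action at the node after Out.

2

Row for Out/T/t/a (columns RU, RW, RD, LU, LW, LD): (-2,4) (-1,0) (2,2) (-2,4) (-1,0) (2,2).
Under Out/T/t/a, North's choice at the node after Stay-R can never be reached regardless of what South does, so varying those choices leaves every outcome unchanged.
Holding the reachable choices fixed and varying the unreachable one freely already gives 2 equivalent strategies.
No other strategy reproduces this row, so those 2 are the full class: Out/T/t/a, Out/H/t/a.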